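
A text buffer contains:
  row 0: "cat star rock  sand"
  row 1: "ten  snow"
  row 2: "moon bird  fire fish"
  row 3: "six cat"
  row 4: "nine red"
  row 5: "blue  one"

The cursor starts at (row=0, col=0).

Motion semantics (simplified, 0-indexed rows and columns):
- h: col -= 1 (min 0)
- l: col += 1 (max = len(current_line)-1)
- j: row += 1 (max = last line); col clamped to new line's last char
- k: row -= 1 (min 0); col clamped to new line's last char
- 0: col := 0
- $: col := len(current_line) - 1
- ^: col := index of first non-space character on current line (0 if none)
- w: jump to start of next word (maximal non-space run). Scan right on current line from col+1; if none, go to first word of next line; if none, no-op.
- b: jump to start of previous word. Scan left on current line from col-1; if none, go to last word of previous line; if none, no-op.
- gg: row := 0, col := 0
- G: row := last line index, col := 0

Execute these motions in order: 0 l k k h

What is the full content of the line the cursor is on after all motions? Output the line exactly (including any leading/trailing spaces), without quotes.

After 1 (0): row=0 col=0 char='c'
After 2 (l): row=0 col=1 char='a'
After 3 (k): row=0 col=1 char='a'
After 4 (k): row=0 col=1 char='a'
After 5 (h): row=0 col=0 char='c'

Answer: cat star rock  sand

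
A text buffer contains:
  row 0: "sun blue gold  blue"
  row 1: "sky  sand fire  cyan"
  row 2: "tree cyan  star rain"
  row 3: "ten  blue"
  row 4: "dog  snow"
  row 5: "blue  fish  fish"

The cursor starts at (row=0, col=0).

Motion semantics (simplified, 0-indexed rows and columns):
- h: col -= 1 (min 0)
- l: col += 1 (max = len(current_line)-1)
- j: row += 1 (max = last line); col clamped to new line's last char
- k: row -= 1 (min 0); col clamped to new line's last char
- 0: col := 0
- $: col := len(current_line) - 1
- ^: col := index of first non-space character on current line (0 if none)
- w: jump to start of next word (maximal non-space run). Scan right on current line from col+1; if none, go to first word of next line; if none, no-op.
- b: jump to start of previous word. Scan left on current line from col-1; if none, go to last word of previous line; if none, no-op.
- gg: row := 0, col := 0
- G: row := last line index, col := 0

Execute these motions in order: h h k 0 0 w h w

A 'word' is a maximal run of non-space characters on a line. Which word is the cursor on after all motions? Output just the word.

Answer: blue

Derivation:
After 1 (h): row=0 col=0 char='s'
After 2 (h): row=0 col=0 char='s'
After 3 (k): row=0 col=0 char='s'
After 4 (0): row=0 col=0 char='s'
After 5 (0): row=0 col=0 char='s'
After 6 (w): row=0 col=4 char='b'
After 7 (h): row=0 col=3 char='_'
After 8 (w): row=0 col=4 char='b'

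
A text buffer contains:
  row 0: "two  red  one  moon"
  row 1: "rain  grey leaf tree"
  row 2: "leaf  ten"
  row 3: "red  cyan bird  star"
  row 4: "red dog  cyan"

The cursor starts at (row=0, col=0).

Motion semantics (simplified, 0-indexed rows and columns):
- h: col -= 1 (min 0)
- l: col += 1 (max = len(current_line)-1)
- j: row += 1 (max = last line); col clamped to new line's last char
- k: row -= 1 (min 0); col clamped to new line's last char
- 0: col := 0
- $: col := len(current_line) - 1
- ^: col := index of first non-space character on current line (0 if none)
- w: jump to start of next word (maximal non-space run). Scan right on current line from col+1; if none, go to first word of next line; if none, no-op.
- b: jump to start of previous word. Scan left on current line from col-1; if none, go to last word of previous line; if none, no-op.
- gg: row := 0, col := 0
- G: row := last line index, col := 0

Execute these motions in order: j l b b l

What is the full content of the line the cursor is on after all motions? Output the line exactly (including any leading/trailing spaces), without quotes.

After 1 (j): row=1 col=0 char='r'
After 2 (l): row=1 col=1 char='a'
After 3 (b): row=1 col=0 char='r'
After 4 (b): row=0 col=15 char='m'
After 5 (l): row=0 col=16 char='o'

Answer: two  red  one  moon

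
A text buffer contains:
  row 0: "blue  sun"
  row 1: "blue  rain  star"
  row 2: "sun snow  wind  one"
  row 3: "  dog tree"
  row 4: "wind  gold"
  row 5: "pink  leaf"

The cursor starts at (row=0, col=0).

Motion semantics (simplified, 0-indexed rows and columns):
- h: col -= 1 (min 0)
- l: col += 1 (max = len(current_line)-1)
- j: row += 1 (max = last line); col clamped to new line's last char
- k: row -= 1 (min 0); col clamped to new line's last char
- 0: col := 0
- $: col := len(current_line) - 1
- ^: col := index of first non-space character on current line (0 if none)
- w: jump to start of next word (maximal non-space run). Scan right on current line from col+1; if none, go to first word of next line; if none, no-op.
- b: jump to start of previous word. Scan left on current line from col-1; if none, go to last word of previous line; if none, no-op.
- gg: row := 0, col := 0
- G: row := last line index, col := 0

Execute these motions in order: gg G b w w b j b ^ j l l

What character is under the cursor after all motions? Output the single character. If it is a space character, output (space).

After 1 (gg): row=0 col=0 char='b'
After 2 (G): row=5 col=0 char='p'
After 3 (b): row=4 col=6 char='g'
After 4 (w): row=5 col=0 char='p'
After 5 (w): row=5 col=6 char='l'
After 6 (b): row=5 col=0 char='p'
After 7 (j): row=5 col=0 char='p'
After 8 (b): row=4 col=6 char='g'
After 9 (^): row=4 col=0 char='w'
After 10 (j): row=5 col=0 char='p'
After 11 (l): row=5 col=1 char='i'
After 12 (l): row=5 col=2 char='n'

Answer: n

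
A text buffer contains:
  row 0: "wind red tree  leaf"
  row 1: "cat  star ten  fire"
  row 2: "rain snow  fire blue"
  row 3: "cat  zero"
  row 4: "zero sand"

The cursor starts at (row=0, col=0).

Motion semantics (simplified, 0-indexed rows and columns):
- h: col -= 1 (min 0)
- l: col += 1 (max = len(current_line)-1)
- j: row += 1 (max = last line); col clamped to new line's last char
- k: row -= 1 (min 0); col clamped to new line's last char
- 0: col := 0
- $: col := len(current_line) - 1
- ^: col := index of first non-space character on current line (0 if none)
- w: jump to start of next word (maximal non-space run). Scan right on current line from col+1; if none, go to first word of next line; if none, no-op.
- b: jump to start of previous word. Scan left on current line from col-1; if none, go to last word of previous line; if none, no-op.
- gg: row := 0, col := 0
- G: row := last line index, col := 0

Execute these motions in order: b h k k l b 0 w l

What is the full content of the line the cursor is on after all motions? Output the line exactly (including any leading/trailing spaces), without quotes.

Answer: wind red tree  leaf

Derivation:
After 1 (b): row=0 col=0 char='w'
After 2 (h): row=0 col=0 char='w'
After 3 (k): row=0 col=0 char='w'
After 4 (k): row=0 col=0 char='w'
After 5 (l): row=0 col=1 char='i'
After 6 (b): row=0 col=0 char='w'
After 7 (0): row=0 col=0 char='w'
After 8 (w): row=0 col=5 char='r'
After 9 (l): row=0 col=6 char='e'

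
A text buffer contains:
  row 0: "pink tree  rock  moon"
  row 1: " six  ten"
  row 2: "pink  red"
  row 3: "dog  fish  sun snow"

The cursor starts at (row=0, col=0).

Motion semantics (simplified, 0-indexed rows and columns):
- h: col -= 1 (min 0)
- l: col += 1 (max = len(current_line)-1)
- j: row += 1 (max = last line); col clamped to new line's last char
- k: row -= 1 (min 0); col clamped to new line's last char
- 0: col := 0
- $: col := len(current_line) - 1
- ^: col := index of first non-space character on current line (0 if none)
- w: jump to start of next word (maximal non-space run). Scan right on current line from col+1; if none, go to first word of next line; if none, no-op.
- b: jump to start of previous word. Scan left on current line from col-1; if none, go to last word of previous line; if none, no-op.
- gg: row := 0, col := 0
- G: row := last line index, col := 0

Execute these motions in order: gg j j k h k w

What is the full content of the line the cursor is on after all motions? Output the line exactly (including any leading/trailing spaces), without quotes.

Answer: pink tree  rock  moon

Derivation:
After 1 (gg): row=0 col=0 char='p'
After 2 (j): row=1 col=0 char='_'
After 3 (j): row=2 col=0 char='p'
After 4 (k): row=1 col=0 char='_'
After 5 (h): row=1 col=0 char='_'
After 6 (k): row=0 col=0 char='p'
After 7 (w): row=0 col=5 char='t'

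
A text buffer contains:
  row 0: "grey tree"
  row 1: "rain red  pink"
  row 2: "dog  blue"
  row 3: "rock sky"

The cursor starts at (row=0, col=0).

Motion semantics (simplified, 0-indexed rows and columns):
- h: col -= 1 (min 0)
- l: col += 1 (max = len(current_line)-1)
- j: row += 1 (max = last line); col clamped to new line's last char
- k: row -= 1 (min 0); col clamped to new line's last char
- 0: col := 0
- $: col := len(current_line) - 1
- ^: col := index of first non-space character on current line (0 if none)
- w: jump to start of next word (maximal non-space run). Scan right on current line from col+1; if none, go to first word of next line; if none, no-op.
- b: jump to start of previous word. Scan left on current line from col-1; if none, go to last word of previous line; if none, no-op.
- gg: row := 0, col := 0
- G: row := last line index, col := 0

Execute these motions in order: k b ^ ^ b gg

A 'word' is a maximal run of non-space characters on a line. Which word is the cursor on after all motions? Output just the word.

Answer: grey

Derivation:
After 1 (k): row=0 col=0 char='g'
After 2 (b): row=0 col=0 char='g'
After 3 (^): row=0 col=0 char='g'
After 4 (^): row=0 col=0 char='g'
After 5 (b): row=0 col=0 char='g'
After 6 (gg): row=0 col=0 char='g'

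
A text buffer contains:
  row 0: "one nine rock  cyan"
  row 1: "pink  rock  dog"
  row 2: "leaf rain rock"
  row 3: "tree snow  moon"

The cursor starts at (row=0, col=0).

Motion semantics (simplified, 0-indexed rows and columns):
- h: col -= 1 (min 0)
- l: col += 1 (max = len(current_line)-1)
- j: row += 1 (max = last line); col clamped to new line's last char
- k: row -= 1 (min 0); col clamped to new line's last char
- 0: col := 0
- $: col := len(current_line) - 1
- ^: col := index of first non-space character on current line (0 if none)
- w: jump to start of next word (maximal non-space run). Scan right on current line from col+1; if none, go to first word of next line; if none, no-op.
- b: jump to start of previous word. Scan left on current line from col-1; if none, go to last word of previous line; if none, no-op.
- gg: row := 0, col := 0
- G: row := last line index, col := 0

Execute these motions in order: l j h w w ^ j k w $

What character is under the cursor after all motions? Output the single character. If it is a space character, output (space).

Answer: g

Derivation:
After 1 (l): row=0 col=1 char='n'
After 2 (j): row=1 col=1 char='i'
After 3 (h): row=1 col=0 char='p'
After 4 (w): row=1 col=6 char='r'
After 5 (w): row=1 col=12 char='d'
After 6 (^): row=1 col=0 char='p'
After 7 (j): row=2 col=0 char='l'
After 8 (k): row=1 col=0 char='p'
After 9 (w): row=1 col=6 char='r'
After 10 ($): row=1 col=14 char='g'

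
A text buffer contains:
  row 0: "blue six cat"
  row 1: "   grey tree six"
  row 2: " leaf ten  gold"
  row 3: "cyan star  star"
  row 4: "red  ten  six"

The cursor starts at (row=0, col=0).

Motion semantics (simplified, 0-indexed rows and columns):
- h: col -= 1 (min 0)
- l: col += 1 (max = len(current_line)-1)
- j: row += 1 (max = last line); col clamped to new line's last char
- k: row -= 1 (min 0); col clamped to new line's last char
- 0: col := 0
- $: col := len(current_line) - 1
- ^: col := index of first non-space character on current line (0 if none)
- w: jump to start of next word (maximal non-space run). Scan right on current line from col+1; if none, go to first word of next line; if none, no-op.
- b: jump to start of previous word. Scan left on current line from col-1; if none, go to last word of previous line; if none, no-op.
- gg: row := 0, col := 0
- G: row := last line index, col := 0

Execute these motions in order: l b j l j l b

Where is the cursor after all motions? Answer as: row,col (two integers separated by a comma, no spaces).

After 1 (l): row=0 col=1 char='l'
After 2 (b): row=0 col=0 char='b'
After 3 (j): row=1 col=0 char='_'
After 4 (l): row=1 col=1 char='_'
After 5 (j): row=2 col=1 char='l'
After 6 (l): row=2 col=2 char='e'
After 7 (b): row=2 col=1 char='l'

Answer: 2,1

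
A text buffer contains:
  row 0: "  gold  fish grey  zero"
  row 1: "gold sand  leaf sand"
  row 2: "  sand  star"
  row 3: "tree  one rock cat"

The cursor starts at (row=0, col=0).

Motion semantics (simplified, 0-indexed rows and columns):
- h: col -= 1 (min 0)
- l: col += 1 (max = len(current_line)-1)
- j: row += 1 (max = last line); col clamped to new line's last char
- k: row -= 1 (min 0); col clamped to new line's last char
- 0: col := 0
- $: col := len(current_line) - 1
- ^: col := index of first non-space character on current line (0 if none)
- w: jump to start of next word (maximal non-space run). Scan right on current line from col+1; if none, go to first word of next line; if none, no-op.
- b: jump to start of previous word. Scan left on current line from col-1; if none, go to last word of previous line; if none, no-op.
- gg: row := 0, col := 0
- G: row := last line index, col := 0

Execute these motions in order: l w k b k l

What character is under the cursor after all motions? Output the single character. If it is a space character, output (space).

Answer: o

Derivation:
After 1 (l): row=0 col=1 char='_'
After 2 (w): row=0 col=2 char='g'
After 3 (k): row=0 col=2 char='g'
After 4 (b): row=0 col=2 char='g'
After 5 (k): row=0 col=2 char='g'
After 6 (l): row=0 col=3 char='o'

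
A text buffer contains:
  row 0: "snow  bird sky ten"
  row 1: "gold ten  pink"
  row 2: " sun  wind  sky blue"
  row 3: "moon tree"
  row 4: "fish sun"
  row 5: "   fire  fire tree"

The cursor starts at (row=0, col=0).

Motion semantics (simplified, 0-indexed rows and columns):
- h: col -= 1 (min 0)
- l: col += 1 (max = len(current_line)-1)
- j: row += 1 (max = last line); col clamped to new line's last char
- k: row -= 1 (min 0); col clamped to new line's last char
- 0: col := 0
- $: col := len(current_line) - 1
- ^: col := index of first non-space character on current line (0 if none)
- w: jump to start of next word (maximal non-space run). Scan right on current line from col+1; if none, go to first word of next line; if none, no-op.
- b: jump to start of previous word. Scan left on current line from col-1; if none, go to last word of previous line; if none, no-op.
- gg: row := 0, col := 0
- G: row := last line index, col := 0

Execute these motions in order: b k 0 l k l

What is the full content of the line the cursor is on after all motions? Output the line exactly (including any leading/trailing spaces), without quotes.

Answer: snow  bird sky ten

Derivation:
After 1 (b): row=0 col=0 char='s'
After 2 (k): row=0 col=0 char='s'
After 3 (0): row=0 col=0 char='s'
After 4 (l): row=0 col=1 char='n'
After 5 (k): row=0 col=1 char='n'
After 6 (l): row=0 col=2 char='o'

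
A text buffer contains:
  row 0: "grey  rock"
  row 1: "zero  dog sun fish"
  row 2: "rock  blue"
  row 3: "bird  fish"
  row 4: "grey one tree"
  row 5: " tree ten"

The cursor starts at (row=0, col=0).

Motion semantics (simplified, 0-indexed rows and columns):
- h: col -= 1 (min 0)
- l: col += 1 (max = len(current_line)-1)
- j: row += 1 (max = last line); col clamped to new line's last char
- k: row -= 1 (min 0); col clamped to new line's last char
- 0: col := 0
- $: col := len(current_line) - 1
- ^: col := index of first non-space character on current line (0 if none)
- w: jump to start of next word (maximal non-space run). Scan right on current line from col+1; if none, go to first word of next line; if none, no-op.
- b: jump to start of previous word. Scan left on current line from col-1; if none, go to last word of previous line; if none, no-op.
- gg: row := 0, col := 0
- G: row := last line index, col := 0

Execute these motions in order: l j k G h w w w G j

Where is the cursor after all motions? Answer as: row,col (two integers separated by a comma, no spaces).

After 1 (l): row=0 col=1 char='r'
After 2 (j): row=1 col=1 char='e'
After 3 (k): row=0 col=1 char='r'
After 4 (G): row=5 col=0 char='_'
After 5 (h): row=5 col=0 char='_'
After 6 (w): row=5 col=1 char='t'
After 7 (w): row=5 col=6 char='t'
After 8 (w): row=5 col=6 char='t'
After 9 (G): row=5 col=0 char='_'
After 10 (j): row=5 col=0 char='_'

Answer: 5,0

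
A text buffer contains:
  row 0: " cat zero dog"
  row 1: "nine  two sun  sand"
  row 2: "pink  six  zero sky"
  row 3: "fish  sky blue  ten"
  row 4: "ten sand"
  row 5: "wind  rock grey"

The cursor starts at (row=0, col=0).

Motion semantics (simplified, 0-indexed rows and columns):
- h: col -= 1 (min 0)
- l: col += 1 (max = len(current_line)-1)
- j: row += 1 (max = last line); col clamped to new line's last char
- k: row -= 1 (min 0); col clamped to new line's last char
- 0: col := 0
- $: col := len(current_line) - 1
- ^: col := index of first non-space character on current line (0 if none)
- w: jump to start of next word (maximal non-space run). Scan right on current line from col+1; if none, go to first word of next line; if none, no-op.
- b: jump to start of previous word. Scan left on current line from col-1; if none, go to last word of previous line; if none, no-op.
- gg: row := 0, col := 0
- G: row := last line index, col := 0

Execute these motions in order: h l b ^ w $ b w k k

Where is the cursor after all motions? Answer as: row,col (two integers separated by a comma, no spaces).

After 1 (h): row=0 col=0 char='_'
After 2 (l): row=0 col=1 char='c'
After 3 (b): row=0 col=1 char='c'
After 4 (^): row=0 col=1 char='c'
After 5 (w): row=0 col=5 char='z'
After 6 ($): row=0 col=12 char='g'
After 7 (b): row=0 col=10 char='d'
After 8 (w): row=1 col=0 char='n'
After 9 (k): row=0 col=0 char='_'
After 10 (k): row=0 col=0 char='_'

Answer: 0,0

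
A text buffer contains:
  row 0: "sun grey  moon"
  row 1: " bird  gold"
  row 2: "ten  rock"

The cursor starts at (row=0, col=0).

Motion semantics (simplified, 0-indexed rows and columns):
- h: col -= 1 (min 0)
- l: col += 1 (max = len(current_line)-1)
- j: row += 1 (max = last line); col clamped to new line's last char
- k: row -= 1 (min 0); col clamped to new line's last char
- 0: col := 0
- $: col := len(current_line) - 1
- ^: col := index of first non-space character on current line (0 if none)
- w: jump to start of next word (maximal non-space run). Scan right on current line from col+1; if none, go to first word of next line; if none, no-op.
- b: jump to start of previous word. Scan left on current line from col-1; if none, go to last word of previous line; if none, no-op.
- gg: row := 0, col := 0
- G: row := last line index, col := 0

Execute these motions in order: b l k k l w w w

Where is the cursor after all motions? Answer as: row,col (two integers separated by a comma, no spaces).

After 1 (b): row=0 col=0 char='s'
After 2 (l): row=0 col=1 char='u'
After 3 (k): row=0 col=1 char='u'
After 4 (k): row=0 col=1 char='u'
After 5 (l): row=0 col=2 char='n'
After 6 (w): row=0 col=4 char='g'
After 7 (w): row=0 col=10 char='m'
After 8 (w): row=1 col=1 char='b'

Answer: 1,1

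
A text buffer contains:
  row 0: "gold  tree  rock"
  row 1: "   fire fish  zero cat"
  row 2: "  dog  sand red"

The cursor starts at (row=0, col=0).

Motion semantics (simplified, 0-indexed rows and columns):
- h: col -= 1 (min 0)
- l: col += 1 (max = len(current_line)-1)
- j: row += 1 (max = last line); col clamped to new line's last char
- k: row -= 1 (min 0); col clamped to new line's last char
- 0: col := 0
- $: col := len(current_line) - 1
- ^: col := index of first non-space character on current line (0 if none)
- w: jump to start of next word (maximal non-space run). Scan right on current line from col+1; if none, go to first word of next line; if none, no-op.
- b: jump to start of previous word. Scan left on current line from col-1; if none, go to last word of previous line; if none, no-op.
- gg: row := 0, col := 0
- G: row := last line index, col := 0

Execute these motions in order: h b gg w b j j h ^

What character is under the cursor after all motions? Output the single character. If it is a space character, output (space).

After 1 (h): row=0 col=0 char='g'
After 2 (b): row=0 col=0 char='g'
After 3 (gg): row=0 col=0 char='g'
After 4 (w): row=0 col=6 char='t'
After 5 (b): row=0 col=0 char='g'
After 6 (j): row=1 col=0 char='_'
After 7 (j): row=2 col=0 char='_'
After 8 (h): row=2 col=0 char='_'
After 9 (^): row=2 col=2 char='d'

Answer: d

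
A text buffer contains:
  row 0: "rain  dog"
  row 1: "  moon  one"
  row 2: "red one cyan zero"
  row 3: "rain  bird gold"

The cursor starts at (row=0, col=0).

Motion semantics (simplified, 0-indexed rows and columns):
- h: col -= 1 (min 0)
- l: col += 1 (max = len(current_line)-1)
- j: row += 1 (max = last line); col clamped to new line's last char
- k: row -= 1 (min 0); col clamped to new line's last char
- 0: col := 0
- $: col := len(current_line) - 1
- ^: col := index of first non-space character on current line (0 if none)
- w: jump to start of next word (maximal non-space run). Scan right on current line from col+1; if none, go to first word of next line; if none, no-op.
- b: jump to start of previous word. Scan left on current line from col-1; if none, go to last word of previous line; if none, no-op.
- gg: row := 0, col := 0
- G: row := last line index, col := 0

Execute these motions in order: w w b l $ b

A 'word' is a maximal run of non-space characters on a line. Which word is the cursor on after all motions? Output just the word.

After 1 (w): row=0 col=6 char='d'
After 2 (w): row=1 col=2 char='m'
After 3 (b): row=0 col=6 char='d'
After 4 (l): row=0 col=7 char='o'
After 5 ($): row=0 col=8 char='g'
After 6 (b): row=0 col=6 char='d'

Answer: dog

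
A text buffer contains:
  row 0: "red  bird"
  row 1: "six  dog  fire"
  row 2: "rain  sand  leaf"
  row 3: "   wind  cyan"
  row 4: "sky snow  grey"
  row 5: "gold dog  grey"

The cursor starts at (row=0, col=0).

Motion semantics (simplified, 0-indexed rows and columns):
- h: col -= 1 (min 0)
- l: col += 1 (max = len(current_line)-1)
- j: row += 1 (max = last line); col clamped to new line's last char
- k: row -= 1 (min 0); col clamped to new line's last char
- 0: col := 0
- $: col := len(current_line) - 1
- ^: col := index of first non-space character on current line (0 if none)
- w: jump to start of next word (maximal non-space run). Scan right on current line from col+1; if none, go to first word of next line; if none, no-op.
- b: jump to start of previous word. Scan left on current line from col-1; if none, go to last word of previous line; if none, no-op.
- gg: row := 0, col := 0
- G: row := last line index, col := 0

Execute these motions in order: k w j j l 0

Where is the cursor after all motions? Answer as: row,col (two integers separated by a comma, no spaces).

Answer: 2,0

Derivation:
After 1 (k): row=0 col=0 char='r'
After 2 (w): row=0 col=5 char='b'
After 3 (j): row=1 col=5 char='d'
After 4 (j): row=2 col=5 char='_'
After 5 (l): row=2 col=6 char='s'
After 6 (0): row=2 col=0 char='r'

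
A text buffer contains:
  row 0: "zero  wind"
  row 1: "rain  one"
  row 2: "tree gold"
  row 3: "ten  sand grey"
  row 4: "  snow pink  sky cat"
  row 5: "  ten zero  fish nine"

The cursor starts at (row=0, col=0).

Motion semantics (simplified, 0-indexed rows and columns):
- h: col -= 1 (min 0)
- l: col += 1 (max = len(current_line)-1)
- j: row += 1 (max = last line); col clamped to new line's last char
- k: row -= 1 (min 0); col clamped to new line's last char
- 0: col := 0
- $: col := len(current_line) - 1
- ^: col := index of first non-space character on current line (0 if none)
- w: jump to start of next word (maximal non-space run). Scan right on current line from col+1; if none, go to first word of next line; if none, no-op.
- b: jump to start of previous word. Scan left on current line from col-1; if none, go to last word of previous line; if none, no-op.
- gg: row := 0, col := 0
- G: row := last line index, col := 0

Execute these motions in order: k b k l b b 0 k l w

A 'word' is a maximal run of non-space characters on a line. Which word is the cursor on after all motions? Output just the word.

After 1 (k): row=0 col=0 char='z'
After 2 (b): row=0 col=0 char='z'
After 3 (k): row=0 col=0 char='z'
After 4 (l): row=0 col=1 char='e'
After 5 (b): row=0 col=0 char='z'
After 6 (b): row=0 col=0 char='z'
After 7 (0): row=0 col=0 char='z'
After 8 (k): row=0 col=0 char='z'
After 9 (l): row=0 col=1 char='e'
After 10 (w): row=0 col=6 char='w'

Answer: wind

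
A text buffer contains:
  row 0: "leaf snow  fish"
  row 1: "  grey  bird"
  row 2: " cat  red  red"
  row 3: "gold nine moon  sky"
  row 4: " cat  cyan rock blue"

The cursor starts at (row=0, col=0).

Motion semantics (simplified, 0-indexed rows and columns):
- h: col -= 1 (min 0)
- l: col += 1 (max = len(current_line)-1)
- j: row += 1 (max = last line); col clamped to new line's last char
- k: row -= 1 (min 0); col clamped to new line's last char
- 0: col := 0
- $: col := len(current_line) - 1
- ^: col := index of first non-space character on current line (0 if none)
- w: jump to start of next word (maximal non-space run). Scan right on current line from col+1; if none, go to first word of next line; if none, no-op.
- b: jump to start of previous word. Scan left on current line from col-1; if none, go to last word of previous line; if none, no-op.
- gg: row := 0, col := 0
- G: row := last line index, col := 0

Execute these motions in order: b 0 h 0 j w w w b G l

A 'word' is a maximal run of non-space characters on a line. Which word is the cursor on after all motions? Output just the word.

After 1 (b): row=0 col=0 char='l'
After 2 (0): row=0 col=0 char='l'
After 3 (h): row=0 col=0 char='l'
After 4 (0): row=0 col=0 char='l'
After 5 (j): row=1 col=0 char='_'
After 6 (w): row=1 col=2 char='g'
After 7 (w): row=1 col=8 char='b'
After 8 (w): row=2 col=1 char='c'
After 9 (b): row=1 col=8 char='b'
After 10 (G): row=4 col=0 char='_'
After 11 (l): row=4 col=1 char='c'

Answer: cat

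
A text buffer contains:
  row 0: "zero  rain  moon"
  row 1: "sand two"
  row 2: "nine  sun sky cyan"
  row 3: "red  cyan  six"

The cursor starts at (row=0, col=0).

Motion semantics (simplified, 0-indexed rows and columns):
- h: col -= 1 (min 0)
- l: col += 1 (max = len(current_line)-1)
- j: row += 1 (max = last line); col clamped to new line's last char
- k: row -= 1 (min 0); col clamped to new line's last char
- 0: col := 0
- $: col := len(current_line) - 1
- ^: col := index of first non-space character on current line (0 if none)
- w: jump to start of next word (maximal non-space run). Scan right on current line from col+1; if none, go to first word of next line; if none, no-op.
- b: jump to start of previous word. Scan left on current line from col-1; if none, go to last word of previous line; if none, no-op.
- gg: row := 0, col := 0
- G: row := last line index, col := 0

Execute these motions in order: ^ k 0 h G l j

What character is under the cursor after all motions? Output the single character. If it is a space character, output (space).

Answer: e

Derivation:
After 1 (^): row=0 col=0 char='z'
After 2 (k): row=0 col=0 char='z'
After 3 (0): row=0 col=0 char='z'
After 4 (h): row=0 col=0 char='z'
After 5 (G): row=3 col=0 char='r'
After 6 (l): row=3 col=1 char='e'
After 7 (j): row=3 col=1 char='e'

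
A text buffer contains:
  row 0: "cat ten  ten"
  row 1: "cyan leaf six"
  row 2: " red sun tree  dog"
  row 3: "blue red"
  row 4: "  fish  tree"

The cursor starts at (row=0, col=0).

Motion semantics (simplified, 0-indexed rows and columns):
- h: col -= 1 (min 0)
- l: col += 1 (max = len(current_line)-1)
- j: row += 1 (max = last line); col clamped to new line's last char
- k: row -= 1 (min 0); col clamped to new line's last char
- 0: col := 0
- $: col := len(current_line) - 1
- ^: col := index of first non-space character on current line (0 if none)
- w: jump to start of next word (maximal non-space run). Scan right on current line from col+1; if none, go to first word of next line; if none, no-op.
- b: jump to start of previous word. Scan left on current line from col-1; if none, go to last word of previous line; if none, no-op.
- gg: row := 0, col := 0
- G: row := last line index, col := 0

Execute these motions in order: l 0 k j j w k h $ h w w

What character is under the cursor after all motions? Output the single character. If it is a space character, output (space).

After 1 (l): row=0 col=1 char='a'
After 2 (0): row=0 col=0 char='c'
After 3 (k): row=0 col=0 char='c'
After 4 (j): row=1 col=0 char='c'
After 5 (j): row=2 col=0 char='_'
After 6 (w): row=2 col=1 char='r'
After 7 (k): row=1 col=1 char='y'
After 8 (h): row=1 col=0 char='c'
After 9 ($): row=1 col=12 char='x'
After 10 (h): row=1 col=11 char='i'
After 11 (w): row=2 col=1 char='r'
After 12 (w): row=2 col=5 char='s'

Answer: s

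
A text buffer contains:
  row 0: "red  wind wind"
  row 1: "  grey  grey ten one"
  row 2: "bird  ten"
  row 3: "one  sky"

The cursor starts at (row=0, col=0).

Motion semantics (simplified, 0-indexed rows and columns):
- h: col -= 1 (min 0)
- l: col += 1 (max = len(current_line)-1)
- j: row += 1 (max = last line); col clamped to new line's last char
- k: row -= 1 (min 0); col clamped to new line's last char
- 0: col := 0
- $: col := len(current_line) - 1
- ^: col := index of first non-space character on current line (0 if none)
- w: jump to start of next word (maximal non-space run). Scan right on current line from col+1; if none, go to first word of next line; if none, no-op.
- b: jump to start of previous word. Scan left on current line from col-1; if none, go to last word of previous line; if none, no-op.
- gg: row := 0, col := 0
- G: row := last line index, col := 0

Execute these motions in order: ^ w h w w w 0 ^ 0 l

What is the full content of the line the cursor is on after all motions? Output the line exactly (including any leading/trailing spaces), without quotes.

Answer:   grey  grey ten one

Derivation:
After 1 (^): row=0 col=0 char='r'
After 2 (w): row=0 col=5 char='w'
After 3 (h): row=0 col=4 char='_'
After 4 (w): row=0 col=5 char='w'
After 5 (w): row=0 col=10 char='w'
After 6 (w): row=1 col=2 char='g'
After 7 (0): row=1 col=0 char='_'
After 8 (^): row=1 col=2 char='g'
After 9 (0): row=1 col=0 char='_'
After 10 (l): row=1 col=1 char='_'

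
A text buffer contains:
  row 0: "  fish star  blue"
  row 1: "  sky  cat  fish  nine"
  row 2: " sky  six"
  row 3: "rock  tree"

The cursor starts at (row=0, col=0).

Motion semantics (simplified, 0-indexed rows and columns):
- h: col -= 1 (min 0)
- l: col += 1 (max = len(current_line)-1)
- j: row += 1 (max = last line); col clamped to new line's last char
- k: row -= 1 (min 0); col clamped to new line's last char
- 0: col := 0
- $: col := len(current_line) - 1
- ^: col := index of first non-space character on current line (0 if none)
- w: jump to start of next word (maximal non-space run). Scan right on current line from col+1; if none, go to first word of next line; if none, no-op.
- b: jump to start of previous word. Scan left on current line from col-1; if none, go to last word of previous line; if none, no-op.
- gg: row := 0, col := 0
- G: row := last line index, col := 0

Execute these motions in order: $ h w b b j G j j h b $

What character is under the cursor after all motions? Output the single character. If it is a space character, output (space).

After 1 ($): row=0 col=16 char='e'
After 2 (h): row=0 col=15 char='u'
After 3 (w): row=1 col=2 char='s'
After 4 (b): row=0 col=13 char='b'
After 5 (b): row=0 col=7 char='s'
After 6 (j): row=1 col=7 char='c'
After 7 (G): row=3 col=0 char='r'
After 8 (j): row=3 col=0 char='r'
After 9 (j): row=3 col=0 char='r'
After 10 (h): row=3 col=0 char='r'
After 11 (b): row=2 col=6 char='s'
After 12 ($): row=2 col=8 char='x'

Answer: x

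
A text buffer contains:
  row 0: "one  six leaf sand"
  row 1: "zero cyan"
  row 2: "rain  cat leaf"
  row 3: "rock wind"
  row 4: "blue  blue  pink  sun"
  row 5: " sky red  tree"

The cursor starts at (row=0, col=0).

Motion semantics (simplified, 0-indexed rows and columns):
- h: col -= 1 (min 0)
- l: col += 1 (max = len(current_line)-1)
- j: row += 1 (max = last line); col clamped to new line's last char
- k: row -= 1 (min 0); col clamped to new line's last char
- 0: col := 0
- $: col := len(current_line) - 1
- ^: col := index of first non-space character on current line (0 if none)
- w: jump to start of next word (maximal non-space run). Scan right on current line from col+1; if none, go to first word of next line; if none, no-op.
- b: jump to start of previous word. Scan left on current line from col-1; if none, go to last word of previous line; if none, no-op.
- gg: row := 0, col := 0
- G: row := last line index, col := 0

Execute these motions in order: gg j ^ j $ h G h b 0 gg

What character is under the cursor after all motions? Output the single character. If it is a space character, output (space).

Answer: o

Derivation:
After 1 (gg): row=0 col=0 char='o'
After 2 (j): row=1 col=0 char='z'
After 3 (^): row=1 col=0 char='z'
After 4 (j): row=2 col=0 char='r'
After 5 ($): row=2 col=13 char='f'
After 6 (h): row=2 col=12 char='a'
After 7 (G): row=5 col=0 char='_'
After 8 (h): row=5 col=0 char='_'
After 9 (b): row=4 col=18 char='s'
After 10 (0): row=4 col=0 char='b'
After 11 (gg): row=0 col=0 char='o'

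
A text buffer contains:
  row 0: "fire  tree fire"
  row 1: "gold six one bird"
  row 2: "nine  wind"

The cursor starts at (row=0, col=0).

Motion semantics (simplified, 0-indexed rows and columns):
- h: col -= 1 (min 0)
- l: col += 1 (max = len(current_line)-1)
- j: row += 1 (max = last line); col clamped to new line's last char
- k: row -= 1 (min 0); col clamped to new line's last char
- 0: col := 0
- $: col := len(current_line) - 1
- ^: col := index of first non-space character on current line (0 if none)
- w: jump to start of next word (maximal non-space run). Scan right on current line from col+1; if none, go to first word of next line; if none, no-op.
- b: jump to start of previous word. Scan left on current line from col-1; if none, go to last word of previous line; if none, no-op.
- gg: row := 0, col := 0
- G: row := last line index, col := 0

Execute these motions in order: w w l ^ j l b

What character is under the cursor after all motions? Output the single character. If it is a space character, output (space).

Answer: g

Derivation:
After 1 (w): row=0 col=6 char='t'
After 2 (w): row=0 col=11 char='f'
After 3 (l): row=0 col=12 char='i'
After 4 (^): row=0 col=0 char='f'
After 5 (j): row=1 col=0 char='g'
After 6 (l): row=1 col=1 char='o'
After 7 (b): row=1 col=0 char='g'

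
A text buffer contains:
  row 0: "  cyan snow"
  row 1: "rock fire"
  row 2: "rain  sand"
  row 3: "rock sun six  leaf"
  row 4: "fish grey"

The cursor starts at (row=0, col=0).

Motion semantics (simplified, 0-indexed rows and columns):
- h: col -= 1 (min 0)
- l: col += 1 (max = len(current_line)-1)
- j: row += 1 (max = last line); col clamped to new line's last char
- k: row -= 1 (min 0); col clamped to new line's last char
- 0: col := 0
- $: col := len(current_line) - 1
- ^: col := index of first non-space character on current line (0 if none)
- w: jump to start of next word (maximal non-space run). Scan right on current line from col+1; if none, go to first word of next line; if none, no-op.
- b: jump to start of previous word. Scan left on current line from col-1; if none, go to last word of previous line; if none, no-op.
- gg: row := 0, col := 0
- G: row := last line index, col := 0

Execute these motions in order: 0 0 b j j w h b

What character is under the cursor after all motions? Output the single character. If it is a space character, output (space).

After 1 (0): row=0 col=0 char='_'
After 2 (0): row=0 col=0 char='_'
After 3 (b): row=0 col=0 char='_'
After 4 (j): row=1 col=0 char='r'
After 5 (j): row=2 col=0 char='r'
After 6 (w): row=2 col=6 char='s'
After 7 (h): row=2 col=5 char='_'
After 8 (b): row=2 col=0 char='r'

Answer: r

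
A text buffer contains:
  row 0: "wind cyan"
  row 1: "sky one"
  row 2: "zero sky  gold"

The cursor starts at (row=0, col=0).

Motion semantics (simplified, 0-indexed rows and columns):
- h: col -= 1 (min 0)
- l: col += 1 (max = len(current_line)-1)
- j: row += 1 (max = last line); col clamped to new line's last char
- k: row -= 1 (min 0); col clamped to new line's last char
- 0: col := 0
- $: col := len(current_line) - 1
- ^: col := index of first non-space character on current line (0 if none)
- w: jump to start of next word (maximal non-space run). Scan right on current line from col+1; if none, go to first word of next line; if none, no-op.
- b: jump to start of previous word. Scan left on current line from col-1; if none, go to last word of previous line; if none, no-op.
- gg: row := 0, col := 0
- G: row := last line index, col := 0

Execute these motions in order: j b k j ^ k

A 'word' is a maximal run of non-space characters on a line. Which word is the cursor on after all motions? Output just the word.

Answer: wind

Derivation:
After 1 (j): row=1 col=0 char='s'
After 2 (b): row=0 col=5 char='c'
After 3 (k): row=0 col=5 char='c'
After 4 (j): row=1 col=5 char='n'
After 5 (^): row=1 col=0 char='s'
After 6 (k): row=0 col=0 char='w'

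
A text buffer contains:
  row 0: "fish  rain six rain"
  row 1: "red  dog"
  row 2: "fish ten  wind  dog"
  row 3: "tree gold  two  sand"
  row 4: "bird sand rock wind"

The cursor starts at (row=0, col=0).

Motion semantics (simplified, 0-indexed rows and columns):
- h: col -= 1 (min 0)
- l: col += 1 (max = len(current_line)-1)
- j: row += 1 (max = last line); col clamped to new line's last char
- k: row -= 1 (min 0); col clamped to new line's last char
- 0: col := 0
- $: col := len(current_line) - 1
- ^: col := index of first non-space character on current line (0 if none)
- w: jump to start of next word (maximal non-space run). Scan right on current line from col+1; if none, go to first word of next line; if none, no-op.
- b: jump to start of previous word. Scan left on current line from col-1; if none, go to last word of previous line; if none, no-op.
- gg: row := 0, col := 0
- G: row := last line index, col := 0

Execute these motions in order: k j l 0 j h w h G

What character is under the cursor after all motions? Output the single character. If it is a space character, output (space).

Answer: b

Derivation:
After 1 (k): row=0 col=0 char='f'
After 2 (j): row=1 col=0 char='r'
After 3 (l): row=1 col=1 char='e'
After 4 (0): row=1 col=0 char='r'
After 5 (j): row=2 col=0 char='f'
After 6 (h): row=2 col=0 char='f'
After 7 (w): row=2 col=5 char='t'
After 8 (h): row=2 col=4 char='_'
After 9 (G): row=4 col=0 char='b'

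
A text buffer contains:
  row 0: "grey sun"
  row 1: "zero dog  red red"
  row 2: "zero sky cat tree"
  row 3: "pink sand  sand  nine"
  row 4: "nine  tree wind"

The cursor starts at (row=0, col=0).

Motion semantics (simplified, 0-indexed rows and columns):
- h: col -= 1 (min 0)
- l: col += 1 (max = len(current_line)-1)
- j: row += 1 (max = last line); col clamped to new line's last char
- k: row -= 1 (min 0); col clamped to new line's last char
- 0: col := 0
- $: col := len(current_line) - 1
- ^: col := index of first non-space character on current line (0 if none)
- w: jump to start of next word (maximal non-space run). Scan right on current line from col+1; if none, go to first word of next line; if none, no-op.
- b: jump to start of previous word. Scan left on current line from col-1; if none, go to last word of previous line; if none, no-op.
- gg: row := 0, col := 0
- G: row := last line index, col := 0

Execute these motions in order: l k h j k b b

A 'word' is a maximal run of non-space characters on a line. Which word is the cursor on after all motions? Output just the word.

Answer: grey

Derivation:
After 1 (l): row=0 col=1 char='r'
After 2 (k): row=0 col=1 char='r'
After 3 (h): row=0 col=0 char='g'
After 4 (j): row=1 col=0 char='z'
After 5 (k): row=0 col=0 char='g'
After 6 (b): row=0 col=0 char='g'
After 7 (b): row=0 col=0 char='g'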